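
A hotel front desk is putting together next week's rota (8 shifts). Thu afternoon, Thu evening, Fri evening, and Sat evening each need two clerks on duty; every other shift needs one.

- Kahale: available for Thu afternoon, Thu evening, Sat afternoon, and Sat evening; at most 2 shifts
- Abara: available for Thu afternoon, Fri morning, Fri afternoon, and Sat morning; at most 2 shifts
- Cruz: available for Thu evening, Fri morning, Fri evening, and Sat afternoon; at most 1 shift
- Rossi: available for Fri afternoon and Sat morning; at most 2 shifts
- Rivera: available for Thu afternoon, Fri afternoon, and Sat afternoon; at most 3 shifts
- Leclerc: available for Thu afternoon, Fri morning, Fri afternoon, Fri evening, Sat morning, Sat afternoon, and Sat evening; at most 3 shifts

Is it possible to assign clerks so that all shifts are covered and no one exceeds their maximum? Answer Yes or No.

No

Total capacity is 13 and 12 slots are needed, so capacity alone doesn't rule it out.
Shifts {Thu evening, Fri evening} need 4 worker-slots in total, but the clerks available for any of those shifts (Kahale, Cruz, and Leclerc) can supply at most 3 among them. So no valid schedule exists.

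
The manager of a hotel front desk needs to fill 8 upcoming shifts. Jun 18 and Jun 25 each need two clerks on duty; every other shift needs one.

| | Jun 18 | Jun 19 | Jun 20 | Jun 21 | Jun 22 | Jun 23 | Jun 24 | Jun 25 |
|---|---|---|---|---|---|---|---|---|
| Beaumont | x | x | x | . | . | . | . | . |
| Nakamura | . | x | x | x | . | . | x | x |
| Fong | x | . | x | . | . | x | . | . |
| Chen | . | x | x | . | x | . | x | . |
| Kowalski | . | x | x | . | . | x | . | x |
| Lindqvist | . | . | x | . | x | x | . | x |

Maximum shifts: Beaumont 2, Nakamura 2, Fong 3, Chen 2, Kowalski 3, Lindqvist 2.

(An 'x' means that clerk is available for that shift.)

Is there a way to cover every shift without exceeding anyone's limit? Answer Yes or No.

Yes

Jun 18 can only be covered by Beaumont and Fong, so that assignment is forced.
Jun 21 can only be covered by Nakamura, so that assignment is forced.
One valid schedule: Jun 18→Beaumont+Fong, Jun 19→Beaumont, Jun 20→Fong, Jun 21→Nakamura, Jun 22→Chen, Jun 23→Fong, Jun 24→Nakamura, Jun 25→Kowalski+Lindqvist.
Loads: Beaumont 2/2, Nakamura 2/2, Fong 3/3, Chen 1/2, Kowalski 1/3, Lindqvist 1/2 — all within limits.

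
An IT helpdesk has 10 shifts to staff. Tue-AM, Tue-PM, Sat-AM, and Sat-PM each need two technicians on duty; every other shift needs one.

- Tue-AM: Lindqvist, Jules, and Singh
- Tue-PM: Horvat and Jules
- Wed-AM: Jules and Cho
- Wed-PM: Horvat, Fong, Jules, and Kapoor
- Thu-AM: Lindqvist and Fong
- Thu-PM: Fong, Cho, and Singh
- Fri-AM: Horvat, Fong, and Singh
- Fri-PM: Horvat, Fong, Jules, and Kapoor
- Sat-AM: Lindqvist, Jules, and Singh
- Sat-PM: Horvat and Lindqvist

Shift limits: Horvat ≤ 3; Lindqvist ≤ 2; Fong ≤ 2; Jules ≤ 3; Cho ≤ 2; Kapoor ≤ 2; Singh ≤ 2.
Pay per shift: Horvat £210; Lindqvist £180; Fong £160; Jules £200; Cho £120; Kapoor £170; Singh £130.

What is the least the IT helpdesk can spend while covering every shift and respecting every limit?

Tue-PM can only be covered by Horvat and Jules, so that assignment is forced.
Sat-PM can only be covered by Horvat and Lindqvist, so that assignment is forced.
Picking the cheapest available technician for each shift independently would cost £2270, but that ignores the shift limits.
An optimal schedule: Tue-AM→Singh+Lindqvist, Tue-PM→Jules+Horvat, Wed-AM→Cho, Wed-PM→Kapoor, Thu-AM→Fong, Thu-PM→Cho, Fri-AM→Fong, Fri-PM→Kapoor, Sat-AM→Singh+Jules, Sat-PM→Lindqvist+Horvat.
Total: 130 + 180 + 200 + 210 + 120 + 170 + 160 + 120 + 160 + 170 + 130 + 200 + 180 + 210 = £2340.

£2340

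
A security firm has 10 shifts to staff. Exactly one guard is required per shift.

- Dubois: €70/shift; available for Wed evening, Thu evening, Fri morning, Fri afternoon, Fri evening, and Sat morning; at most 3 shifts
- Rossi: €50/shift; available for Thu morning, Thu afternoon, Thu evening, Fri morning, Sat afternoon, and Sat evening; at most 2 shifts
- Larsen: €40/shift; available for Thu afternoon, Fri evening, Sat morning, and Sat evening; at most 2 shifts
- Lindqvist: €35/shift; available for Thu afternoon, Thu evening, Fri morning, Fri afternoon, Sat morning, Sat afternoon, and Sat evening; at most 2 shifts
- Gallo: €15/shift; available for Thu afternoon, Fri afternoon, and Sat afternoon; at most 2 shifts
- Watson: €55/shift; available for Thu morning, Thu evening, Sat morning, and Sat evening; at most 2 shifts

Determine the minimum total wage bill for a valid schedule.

Wed evening can only be covered by Dubois, so that assignment is forced.
Picking the cheapest available guard for each shift independently would cost €345, but that ignores the shift limits.
An optimal schedule: Wed evening→Dubois, Thu morning→Rossi, Thu afternoon→Lindqvist, Thu evening→Rossi, Fri morning→Lindqvist, Fri afternoon→Gallo, Fri evening→Larsen, Sat morning→Larsen, Sat afternoon→Gallo, Sat evening→Watson.
Total: 70 + 50 + 35 + 50 + 35 + 15 + 40 + 40 + 15 + 55 = €405.

€405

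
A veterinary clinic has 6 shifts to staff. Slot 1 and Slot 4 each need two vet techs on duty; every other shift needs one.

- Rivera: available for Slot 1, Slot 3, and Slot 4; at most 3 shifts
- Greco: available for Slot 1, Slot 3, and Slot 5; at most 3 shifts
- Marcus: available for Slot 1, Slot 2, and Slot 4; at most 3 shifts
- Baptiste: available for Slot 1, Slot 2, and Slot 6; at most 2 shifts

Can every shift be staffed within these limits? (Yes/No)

Yes

Slot 4 can only be covered by Rivera and Marcus, so that assignment is forced.
Slot 5 can only be covered by Greco, so that assignment is forced.
Slot 6 can only be covered by Baptiste, so that assignment is forced.
One valid schedule: Slot 1→Rivera+Greco, Slot 2→Marcus, Slot 3→Rivera, Slot 4→Rivera+Marcus, Slot 5→Greco, Slot 6→Baptiste.
Loads: Rivera 3/3, Greco 2/3, Marcus 2/3, Baptiste 1/2 — all within limits.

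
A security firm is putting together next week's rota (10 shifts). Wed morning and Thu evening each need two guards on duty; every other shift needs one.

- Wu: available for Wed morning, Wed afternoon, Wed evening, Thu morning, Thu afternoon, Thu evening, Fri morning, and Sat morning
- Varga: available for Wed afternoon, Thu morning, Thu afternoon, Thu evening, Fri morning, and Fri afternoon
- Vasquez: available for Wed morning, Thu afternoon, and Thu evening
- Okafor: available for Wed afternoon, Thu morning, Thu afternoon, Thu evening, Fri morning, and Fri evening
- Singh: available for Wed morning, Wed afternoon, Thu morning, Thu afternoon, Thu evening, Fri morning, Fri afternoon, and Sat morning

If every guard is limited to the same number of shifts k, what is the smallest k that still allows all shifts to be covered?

3

With 5 guards and 12 worker-slots to fill, someone must work at least ⌈12/5⌉ = 3 shifts, so k ≥ 3.
k = 3 works: Wed morning→Wu+Vasquez, Wed afternoon→Varga, Wed evening→Wu, Thu morning→Varga, Thu afternoon→Vasquez, Thu evening→Vasquez+Okafor, Fri morning→Okafor, Fri afternoon→Varga, Fri evening→Okafor, Sat morning→Wu.
Loads: Wu 3, Varga 3, Vasquez 3, Okafor 3, Singh 0 — all ≤ 3.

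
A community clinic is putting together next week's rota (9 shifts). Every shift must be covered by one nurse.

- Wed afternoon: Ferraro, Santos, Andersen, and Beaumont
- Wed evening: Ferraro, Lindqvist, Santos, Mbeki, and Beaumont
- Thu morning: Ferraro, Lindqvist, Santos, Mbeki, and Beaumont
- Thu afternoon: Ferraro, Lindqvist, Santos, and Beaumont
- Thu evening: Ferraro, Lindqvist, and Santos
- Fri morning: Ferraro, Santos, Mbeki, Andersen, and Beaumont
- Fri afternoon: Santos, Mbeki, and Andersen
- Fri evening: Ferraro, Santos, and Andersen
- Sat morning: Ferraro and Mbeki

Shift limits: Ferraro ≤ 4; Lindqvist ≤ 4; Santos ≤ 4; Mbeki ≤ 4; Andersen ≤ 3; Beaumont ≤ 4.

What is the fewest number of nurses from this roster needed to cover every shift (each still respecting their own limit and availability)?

9 slots to fill and no one can take more than 4, so at least ⌈9/4⌉ = 3 nurses are needed.
Ferraro, Lindqvist, and Santos alone can cover everything: Wed afternoon→Ferraro, Wed evening→Lindqvist, Thu morning→Lindqvist, Thu afternoon→Lindqvist, Thu evening→Lindqvist, Fri morning→Ferraro, Fri afternoon→Santos, Fri evening→Ferraro, Sat morning→Ferraro.

3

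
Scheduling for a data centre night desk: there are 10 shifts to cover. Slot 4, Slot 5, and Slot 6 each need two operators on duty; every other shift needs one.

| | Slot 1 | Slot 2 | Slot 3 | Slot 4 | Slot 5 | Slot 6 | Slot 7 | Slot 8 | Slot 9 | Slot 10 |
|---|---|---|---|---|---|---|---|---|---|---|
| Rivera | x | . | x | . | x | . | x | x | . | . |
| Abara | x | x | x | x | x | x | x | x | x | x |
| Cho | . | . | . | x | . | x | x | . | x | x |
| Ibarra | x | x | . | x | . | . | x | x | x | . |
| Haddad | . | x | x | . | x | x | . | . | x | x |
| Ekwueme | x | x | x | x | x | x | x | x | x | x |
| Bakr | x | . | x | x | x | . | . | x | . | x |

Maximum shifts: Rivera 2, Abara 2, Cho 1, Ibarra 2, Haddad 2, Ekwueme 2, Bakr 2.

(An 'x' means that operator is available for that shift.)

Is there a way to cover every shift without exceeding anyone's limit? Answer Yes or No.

Yes

One valid schedule: Slot 1→Rivera, Slot 2→Abara, Slot 3→Rivera, Slot 4→Ibarra+Bakr, Slot 5→Ekwueme+Bakr, Slot 6→Haddad+Ekwueme, Slot 7→Abara, Slot 8→Ibarra, Slot 9→Cho, Slot 10→Haddad.
Loads: Rivera 2/2, Abara 2/2, Cho 1/1, Ibarra 2/2, Haddad 2/2, Ekwueme 2/2, Bakr 2/2 — all within limits.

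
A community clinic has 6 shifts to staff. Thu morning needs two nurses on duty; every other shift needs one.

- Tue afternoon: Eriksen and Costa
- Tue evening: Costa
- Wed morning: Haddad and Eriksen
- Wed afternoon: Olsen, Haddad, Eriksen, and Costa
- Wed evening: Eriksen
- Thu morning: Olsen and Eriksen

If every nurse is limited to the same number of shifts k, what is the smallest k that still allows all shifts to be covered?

With 4 nurses and 7 worker-slots to fill, someone must work at least ⌈7/4⌉ = 2 shifts, so k ≥ 2.
k = 2 works: Tue afternoon→Costa, Tue evening→Costa, Wed morning→Haddad, Wed afternoon→Olsen, Wed evening→Eriksen, Thu morning→Olsen+Eriksen.
Loads: Olsen 2, Haddad 1, Eriksen 2, Costa 2 — all ≤ 2.

2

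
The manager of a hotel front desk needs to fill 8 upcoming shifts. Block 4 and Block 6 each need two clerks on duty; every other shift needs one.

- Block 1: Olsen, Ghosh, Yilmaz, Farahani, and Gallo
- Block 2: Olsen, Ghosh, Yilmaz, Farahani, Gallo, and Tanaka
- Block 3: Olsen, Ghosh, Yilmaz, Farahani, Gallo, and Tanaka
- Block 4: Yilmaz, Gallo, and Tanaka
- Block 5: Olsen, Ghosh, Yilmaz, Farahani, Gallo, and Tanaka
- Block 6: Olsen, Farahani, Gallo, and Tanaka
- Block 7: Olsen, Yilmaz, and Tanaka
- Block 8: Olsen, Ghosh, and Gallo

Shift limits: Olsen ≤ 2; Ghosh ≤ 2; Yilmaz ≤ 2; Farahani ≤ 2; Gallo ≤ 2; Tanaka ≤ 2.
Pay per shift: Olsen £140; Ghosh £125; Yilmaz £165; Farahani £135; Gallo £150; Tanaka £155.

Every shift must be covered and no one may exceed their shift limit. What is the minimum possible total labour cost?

£1410

Picking the cheapest available clerk for each shift independently would cost £1345, but that ignores the shift limits.
An optimal schedule: Block 1→Ghosh, Block 2→Farahani, Block 3→Farahani, Block 4→Gallo+Tanaka, Block 5→Olsen, Block 6→Gallo+Tanaka, Block 7→Olsen, Block 8→Ghosh.
Total: 125 + 135 + 135 + 150 + 155 + 140 + 150 + 155 + 140 + 125 = £1410.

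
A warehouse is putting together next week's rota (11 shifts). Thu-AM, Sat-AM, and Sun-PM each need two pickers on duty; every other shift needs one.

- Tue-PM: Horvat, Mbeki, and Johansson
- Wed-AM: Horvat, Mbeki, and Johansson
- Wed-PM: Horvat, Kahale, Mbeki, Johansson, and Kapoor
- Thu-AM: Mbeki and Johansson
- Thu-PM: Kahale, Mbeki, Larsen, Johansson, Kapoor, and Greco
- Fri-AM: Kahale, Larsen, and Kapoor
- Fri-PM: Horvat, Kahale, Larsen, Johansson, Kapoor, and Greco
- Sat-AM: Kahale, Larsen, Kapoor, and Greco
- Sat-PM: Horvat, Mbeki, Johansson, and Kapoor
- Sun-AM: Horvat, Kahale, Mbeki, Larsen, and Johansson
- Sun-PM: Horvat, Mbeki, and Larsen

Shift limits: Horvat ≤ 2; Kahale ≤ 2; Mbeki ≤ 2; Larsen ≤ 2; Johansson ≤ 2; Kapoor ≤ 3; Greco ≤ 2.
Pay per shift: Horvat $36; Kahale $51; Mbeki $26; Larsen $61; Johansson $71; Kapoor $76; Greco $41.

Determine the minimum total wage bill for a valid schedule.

$724

Thu-AM can only be covered by Mbeki and Johansson, so that assignment is forced.
Picking the cheapest available picker for each shift independently would cost $494, but that ignores the shift limits.
An optimal schedule: Tue-PM→Mbeki, Wed-AM→Horvat, Wed-PM→Kahale, Thu-AM→Mbeki+Johansson, Thu-PM→Greco, Fri-AM→Kahale, Fri-PM→Kapoor, Sat-AM→Greco+Kapoor, Sat-PM→Johansson, Sun-AM→Larsen, Sun-PM→Horvat+Larsen.
Total: 26 + 36 + 51 + 26 + 71 + 41 + 51 + 76 + 41 + 76 + 71 + 61 + 36 + 61 = $724.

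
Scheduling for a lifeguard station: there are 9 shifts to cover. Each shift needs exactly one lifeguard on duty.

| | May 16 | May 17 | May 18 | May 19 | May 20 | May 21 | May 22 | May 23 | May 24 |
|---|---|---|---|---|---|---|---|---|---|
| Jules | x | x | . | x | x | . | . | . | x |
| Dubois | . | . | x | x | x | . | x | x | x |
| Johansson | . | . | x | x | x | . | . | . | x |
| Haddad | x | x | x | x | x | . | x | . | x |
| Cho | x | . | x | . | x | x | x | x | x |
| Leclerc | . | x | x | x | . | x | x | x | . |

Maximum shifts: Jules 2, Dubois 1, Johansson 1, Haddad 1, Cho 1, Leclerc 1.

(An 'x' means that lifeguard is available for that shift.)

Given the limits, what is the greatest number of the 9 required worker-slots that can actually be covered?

7

Total capacity across all lifeguards is 2+1+1+1+1+1 = 7, and 9 slots are needed, so at most 7 can be filled.
An assignment achieving 7: May 16→Jules, May 17→Jules, May 18→Johansson, May 19→Leclerc, May 21→Cho, May 22→Haddad, May 23→Dubois.
Loads: Jules 2/2, Dubois 1/1, Johansson 1/1, Haddad 1/1, Cho 1/1, Leclerc 1/1.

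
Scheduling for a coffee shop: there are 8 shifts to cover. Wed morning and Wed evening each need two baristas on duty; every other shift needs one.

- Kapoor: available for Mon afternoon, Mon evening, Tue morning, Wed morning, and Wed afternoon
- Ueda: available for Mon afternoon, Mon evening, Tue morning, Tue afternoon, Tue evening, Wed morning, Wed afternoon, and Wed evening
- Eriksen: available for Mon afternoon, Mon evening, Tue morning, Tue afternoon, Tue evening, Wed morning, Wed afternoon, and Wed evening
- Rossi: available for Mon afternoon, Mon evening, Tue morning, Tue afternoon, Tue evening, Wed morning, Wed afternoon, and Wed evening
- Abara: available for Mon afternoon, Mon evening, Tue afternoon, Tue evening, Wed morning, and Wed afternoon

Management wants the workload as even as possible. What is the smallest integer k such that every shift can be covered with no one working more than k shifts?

2

With 5 baristas and 10 worker-slots to fill, someone must work at least ⌈10/5⌉ = 2 shifts, so k ≥ 2.
k = 2 works: Mon afternoon→Kapoor, Mon evening→Rossi, Tue morning→Kapoor, Tue afternoon→Ueda, Tue evening→Eriksen, Wed morning→Rossi+Abara, Wed afternoon→Abara, Wed evening→Ueda+Eriksen.
Loads: Kapoor 2, Ueda 2, Eriksen 2, Rossi 2, Abara 2 — all ≤ 2.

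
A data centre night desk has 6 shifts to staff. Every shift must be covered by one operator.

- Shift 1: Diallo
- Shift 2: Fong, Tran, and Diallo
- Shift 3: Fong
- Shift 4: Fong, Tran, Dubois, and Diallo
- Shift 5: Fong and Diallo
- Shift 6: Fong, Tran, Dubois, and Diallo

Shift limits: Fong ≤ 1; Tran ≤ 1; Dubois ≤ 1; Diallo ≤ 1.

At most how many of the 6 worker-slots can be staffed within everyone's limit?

4

Total capacity across all operators is 1+1+1+1 = 4, and 6 slots are needed, so at most 4 can be filled.
An assignment achieving 4: Shift 1→Diallo, Shift 2→Tran, Shift 3→Fong, Shift 4→Dubois.
Loads: Fong 1/1, Tran 1/1, Dubois 1/1, Diallo 1/1.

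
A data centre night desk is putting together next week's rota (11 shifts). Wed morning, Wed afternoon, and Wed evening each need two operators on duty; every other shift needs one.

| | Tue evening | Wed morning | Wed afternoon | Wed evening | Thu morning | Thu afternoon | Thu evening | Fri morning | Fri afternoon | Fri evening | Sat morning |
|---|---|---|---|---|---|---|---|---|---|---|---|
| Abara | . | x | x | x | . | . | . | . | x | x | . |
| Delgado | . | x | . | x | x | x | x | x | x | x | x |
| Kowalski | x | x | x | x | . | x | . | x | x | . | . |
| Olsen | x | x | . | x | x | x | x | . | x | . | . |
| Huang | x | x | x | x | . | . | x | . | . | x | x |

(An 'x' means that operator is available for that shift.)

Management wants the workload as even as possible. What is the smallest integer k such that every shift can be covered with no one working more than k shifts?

With 5 operators and 14 worker-slots to fill, someone must work at least ⌈14/5⌉ = 3 shifts, so k ≥ 3.
k = 3 works: Tue evening→Kowalski, Wed morning→Olsen+Huang, Wed afternoon→Abara+Kowalski, Wed evening→Olsen+Huang, Thu morning→Delgado, Thu afternoon→Kowalski, Thu evening→Olsen, Fri morning→Delgado, Fri afternoon→Abara, Fri evening→Abara, Sat morning→Delgado.
Loads: Abara 3, Delgado 3, Kowalski 3, Olsen 3, Huang 2 — all ≤ 3.

3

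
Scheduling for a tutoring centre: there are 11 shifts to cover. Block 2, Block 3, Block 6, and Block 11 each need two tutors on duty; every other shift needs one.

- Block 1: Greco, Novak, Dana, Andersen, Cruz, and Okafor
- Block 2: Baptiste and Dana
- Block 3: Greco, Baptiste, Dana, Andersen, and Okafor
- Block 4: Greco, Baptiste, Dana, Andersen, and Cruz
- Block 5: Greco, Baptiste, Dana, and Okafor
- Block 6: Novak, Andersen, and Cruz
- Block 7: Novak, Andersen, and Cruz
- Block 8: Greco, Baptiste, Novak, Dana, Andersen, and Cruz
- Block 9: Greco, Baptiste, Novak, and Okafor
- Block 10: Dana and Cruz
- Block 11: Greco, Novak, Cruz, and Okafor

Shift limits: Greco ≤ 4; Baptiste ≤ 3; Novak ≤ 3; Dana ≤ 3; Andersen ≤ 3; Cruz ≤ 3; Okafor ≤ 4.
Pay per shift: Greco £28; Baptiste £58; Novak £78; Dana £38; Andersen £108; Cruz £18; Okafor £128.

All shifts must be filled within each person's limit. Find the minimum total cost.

Block 2 can only be covered by Baptiste and Dana, so that assignment is forced.
Picking the cheapest available tutor for each shift independently would cost £450, but that ignores the shift limits.
An optimal schedule: Block 1→Dana, Block 2→Dana+Baptiste, Block 3→Dana+Baptiste, Block 4→Greco, Block 5→Greco, Block 6→Cruz+Novak, Block 7→Cruz, Block 8→Baptiste, Block 9→Greco, Block 10→Cruz, Block 11→Greco+Novak.
Total: 38 + 38 + 58 + 38 + 58 + 28 + 28 + 18 + 78 + 18 + 58 + 28 + 18 + 28 + 78 = £610.

£610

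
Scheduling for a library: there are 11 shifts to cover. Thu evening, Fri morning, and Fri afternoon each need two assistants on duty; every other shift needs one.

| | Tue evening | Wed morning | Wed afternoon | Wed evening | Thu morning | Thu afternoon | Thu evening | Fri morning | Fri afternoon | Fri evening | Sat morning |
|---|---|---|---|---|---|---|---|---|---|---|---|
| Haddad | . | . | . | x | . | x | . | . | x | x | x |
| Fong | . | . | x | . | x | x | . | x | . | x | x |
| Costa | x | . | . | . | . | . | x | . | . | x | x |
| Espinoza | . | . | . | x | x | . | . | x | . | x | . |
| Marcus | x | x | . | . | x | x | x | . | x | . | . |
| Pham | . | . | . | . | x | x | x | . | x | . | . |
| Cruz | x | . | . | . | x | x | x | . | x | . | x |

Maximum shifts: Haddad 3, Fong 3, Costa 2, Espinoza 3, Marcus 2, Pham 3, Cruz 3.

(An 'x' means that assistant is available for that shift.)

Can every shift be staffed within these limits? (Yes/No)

Yes

Wed morning can only be covered by Marcus, so that assignment is forced.
Wed afternoon can only be covered by Fong, so that assignment is forced.
Fri morning can only be covered by Fong and Espinoza, so that assignment is forced.
One valid schedule: Tue evening→Costa, Wed morning→Marcus, Wed afternoon→Fong, Wed evening→Haddad, Thu morning→Fong, Thu afternoon→Marcus, Thu evening→Costa+Pham, Fri morning→Fong+Espinoza, Fri afternoon→Pham+Cruz, Fri evening→Haddad, Sat morning→Haddad.
Loads: Haddad 3/3, Fong 3/3, Costa 2/2, Espinoza 1/3, Marcus 2/2, Pham 2/3, Cruz 1/3 — all within limits.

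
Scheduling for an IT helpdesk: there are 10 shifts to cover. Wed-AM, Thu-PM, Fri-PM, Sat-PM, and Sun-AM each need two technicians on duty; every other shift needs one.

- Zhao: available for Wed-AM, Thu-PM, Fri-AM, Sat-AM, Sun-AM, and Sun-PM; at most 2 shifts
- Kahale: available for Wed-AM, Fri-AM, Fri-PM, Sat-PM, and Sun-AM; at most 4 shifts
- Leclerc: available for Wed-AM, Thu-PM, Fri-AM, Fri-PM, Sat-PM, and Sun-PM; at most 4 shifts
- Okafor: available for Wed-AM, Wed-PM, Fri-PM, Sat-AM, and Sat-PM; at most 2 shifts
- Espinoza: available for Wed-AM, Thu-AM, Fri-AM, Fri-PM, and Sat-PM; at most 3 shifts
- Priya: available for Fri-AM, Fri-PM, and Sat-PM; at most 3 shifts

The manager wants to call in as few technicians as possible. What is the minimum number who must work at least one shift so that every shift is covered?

5

15 slots to fill and no one can take more than 4, so at least ⌈15/4⌉ = 4 technicians are needed.
Any 4 technicians together have capacity at most 4+4+3+3 = 14 < 15 slots, so 4 can never suffice.
Zhao, Kahale, Leclerc, Okafor, and Espinoza alone can cover everything: Wed-AM→Leclerc+Espinoza, Wed-PM→Okafor, Thu-AM→Espinoza, Thu-PM→Zhao+Leclerc, Fri-AM→Kahale, Fri-PM→Kahale+Leclerc, Sat-AM→Okafor, Sat-PM→Kahale+Espinoza, Sun-AM→Zhao+Kahale, Sun-PM→Leclerc.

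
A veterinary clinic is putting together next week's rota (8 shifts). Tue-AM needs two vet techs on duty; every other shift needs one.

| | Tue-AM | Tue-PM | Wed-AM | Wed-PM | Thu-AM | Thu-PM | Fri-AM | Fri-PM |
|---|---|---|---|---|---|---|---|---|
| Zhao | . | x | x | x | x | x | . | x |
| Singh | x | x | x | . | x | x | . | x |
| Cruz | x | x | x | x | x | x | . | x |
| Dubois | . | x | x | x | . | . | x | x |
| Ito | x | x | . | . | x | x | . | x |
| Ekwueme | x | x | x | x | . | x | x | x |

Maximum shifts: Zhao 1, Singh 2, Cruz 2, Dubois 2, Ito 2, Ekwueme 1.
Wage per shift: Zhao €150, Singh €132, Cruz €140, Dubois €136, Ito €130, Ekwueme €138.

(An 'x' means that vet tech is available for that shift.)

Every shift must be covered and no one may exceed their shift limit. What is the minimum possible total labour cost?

Picking the cheapest available vet tech for each shift independently would cost €1186, but that ignores the shift limits.
An optimal schedule: Tue-AM→Singh+Ekwueme, Tue-PM→Cruz, Wed-AM→Singh, Wed-PM→Dubois, Thu-AM→Ito, Thu-PM→Ito, Fri-AM→Dubois, Fri-PM→Cruz.
Total: 132 + 138 + 140 + 132 + 136 + 130 + 130 + 136 + 140 = €1214.

€1214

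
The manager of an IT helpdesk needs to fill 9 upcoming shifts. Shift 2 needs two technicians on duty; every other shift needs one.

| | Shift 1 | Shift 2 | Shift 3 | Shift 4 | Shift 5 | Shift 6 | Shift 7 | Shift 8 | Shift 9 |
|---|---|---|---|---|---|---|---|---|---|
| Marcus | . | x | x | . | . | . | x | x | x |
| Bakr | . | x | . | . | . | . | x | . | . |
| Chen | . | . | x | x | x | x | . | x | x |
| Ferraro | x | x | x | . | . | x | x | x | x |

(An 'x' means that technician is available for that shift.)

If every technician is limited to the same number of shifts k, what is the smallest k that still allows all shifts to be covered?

3

With 4 technicians and 10 worker-slots to fill, someone must work at least ⌈10/4⌉ = 3 shifts, so k ≥ 3.
k = 3 works: Shift 1→Ferraro, Shift 2→Marcus+Bakr, Shift 3→Marcus, Shift 4→Chen, Shift 5→Chen, Shift 6→Chen, Shift 7→Marcus, Shift 8→Ferraro, Shift 9→Ferraro.
Loads: Marcus 3, Bakr 1, Chen 3, Ferraro 3 — all ≤ 3.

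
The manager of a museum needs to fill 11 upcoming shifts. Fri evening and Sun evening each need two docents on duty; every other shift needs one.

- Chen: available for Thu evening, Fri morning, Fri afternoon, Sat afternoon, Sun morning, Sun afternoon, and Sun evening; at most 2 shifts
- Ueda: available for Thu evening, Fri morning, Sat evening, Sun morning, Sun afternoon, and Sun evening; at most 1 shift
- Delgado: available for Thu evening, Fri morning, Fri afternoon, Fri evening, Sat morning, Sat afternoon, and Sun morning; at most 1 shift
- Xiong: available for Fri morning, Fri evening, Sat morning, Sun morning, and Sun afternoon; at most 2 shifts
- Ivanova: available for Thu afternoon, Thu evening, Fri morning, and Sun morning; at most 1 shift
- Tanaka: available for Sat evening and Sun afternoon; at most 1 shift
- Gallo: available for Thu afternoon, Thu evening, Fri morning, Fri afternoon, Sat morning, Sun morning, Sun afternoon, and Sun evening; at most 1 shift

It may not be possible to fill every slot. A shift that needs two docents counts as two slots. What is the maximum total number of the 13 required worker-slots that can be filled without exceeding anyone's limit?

9

Total capacity across all docents is 2+1+1+2+1+1+1 = 9, and 13 slots are needed, so at most 9 can be filled.
An assignment achieving 9: Thu afternoon→Ivanova, Fri afternoon→Chen, Fri evening→Delgado+Xiong, Sat morning→Xiong, Sat afternoon→Chen, Sat evening→Ueda, Sun afternoon→Tanaka, Sun evening→Gallo.
Loads: Chen 2/2, Ueda 1/1, Delgado 1/1, Xiong 2/2, Ivanova 1/1, Tanaka 1/1, Gallo 1/1.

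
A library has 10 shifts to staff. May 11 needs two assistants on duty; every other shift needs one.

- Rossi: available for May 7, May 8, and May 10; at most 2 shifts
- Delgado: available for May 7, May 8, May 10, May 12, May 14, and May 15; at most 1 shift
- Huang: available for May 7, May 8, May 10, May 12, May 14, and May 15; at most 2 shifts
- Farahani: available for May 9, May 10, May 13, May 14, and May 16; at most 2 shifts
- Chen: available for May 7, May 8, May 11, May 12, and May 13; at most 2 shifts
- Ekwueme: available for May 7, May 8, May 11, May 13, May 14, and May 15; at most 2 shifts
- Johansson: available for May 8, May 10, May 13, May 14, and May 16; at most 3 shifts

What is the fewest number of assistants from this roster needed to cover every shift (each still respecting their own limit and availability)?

5

11 slots to fill and no one can take more than 3, so at least ⌈11/3⌉ = 4 assistants are needed.
Any 4 assistants together have capacity at most 3+2+2+2 = 9 < 11 slots, so 4 can never suffice.
Rossi, Farahani, Chen, Ekwueme, and Johansson alone can cover everything: May 7→Rossi, May 8→Johansson, May 9→Farahani, May 10→Rossi, May 11→Chen+Ekwueme, May 12→Chen, May 13→Johansson, May 14→Johansson, May 15→Ekwueme, May 16→Farahani.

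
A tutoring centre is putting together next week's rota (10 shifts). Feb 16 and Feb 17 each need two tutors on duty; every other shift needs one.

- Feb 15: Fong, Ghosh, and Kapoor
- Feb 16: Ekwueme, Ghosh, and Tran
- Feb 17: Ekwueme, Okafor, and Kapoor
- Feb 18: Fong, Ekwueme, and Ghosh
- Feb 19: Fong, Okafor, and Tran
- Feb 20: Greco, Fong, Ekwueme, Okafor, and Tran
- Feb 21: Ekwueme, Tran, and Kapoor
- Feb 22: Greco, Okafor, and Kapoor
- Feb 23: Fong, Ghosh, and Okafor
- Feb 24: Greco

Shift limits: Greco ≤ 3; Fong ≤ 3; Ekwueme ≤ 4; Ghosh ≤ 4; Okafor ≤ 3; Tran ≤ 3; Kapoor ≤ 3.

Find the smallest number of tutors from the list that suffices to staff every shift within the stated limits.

4

12 slots to fill and no one can take more than 4, so at least ⌈12/4⌉ = 3 tutors are needed.
Any 3 tutors together have capacity at most 4+4+3 = 11 < 12 slots, so 3 can never suffice.
Greco, Ekwueme, Ghosh, and Okafor alone can cover everything: Feb 15→Ghosh, Feb 16→Ekwueme+Ghosh, Feb 17→Ekwueme+Okafor, Feb 18→Ekwueme, Feb 19→Okafor, Feb 20→Greco, Feb 21→Ekwueme, Feb 22→Greco, Feb 23→Ghosh, Feb 24→Greco.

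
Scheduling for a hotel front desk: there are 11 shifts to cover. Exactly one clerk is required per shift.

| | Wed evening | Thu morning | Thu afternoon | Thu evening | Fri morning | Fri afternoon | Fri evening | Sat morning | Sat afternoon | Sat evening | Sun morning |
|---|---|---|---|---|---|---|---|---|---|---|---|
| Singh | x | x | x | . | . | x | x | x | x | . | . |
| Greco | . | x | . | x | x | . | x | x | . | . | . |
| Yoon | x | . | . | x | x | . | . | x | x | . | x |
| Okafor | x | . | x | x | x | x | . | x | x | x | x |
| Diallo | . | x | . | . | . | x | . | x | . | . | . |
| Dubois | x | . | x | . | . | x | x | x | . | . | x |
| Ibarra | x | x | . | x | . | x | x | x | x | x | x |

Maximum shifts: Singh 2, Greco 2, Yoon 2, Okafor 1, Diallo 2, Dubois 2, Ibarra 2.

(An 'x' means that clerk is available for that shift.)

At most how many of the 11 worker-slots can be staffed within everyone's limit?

Total capacity across all clerks is 2+2+2+1+2+2+2 = 13, and 11 slots are needed, so at most 11 can be filled.
An assignment achieving 11: Wed evening→Dubois, Thu morning→Singh, Thu afternoon→Singh, Thu evening→Greco, Fri morning→Greco, Fri afternoon→Diallo, Fri evening→Dubois, Sat morning→Diallo, Sat afternoon→Yoon, Sat evening→Okafor, Sun morning→Yoon.
Loads: Singh 2/2, Greco 2/2, Yoon 2/2, Okafor 1/1, Diallo 2/2, Dubois 2/2, Ibarra 0/2.

11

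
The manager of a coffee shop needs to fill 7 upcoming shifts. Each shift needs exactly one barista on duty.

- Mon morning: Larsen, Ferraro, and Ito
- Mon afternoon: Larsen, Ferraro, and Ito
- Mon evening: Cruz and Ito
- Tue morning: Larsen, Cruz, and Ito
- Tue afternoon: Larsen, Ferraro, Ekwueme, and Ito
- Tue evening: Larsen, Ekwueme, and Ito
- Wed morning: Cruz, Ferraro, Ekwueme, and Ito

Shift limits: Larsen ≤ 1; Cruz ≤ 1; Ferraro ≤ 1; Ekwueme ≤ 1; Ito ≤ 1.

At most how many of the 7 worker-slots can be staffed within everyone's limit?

5

Total capacity across all baristas is 1+1+1+1+1 = 5, and 7 slots are needed, so at most 5 can be filled.
An assignment achieving 5: Mon morning→Larsen, Mon afternoon→Ferraro, Mon evening→Cruz, Tue morning→Ito, Tue evening→Ekwueme.
Loads: Larsen 1/1, Cruz 1/1, Ferraro 1/1, Ekwueme 1/1, Ito 1/1.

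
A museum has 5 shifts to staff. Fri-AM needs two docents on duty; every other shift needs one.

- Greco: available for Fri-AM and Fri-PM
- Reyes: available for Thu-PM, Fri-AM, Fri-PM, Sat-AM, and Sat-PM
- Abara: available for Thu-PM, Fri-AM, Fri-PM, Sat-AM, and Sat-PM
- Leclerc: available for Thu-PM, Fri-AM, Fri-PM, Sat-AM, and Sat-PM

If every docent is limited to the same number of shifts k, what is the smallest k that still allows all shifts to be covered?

2

With 4 docents and 6 worker-slots to fill, someone must work at least ⌈6/4⌉ = 2 shifts, so k ≥ 2.
k = 2 works: Thu-PM→Reyes, Fri-AM→Greco+Abara, Fri-PM→Greco, Sat-AM→Reyes, Sat-PM→Abara.
Loads: Greco 2, Reyes 2, Abara 2, Leclerc 0 — all ≤ 2.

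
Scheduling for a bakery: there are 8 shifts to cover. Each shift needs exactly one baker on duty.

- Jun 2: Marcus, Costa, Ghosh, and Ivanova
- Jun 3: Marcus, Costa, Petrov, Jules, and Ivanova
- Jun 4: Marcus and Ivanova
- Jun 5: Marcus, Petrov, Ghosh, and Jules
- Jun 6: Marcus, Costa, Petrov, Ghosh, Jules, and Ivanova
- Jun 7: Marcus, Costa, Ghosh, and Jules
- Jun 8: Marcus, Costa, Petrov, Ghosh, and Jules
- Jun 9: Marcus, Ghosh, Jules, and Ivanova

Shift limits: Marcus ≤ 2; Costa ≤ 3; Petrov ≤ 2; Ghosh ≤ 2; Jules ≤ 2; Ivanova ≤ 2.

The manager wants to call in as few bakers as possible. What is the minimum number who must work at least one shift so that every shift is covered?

4

8 slots to fill and no one can take more than 3, so at least ⌈8/3⌉ = 3 bakers are needed.
Any 3 bakers together have capacity at most 3+2+2 = 7 < 8 slots, so 3 can never suffice.
Marcus, Costa, Petrov, and Ghosh alone can cover everything: Jun 2→Costa, Jun 3→Costa, Jun 4→Marcus, Jun 5→Petrov, Jun 6→Petrov, Jun 7→Costa, Jun 8→Ghosh, Jun 9→Marcus.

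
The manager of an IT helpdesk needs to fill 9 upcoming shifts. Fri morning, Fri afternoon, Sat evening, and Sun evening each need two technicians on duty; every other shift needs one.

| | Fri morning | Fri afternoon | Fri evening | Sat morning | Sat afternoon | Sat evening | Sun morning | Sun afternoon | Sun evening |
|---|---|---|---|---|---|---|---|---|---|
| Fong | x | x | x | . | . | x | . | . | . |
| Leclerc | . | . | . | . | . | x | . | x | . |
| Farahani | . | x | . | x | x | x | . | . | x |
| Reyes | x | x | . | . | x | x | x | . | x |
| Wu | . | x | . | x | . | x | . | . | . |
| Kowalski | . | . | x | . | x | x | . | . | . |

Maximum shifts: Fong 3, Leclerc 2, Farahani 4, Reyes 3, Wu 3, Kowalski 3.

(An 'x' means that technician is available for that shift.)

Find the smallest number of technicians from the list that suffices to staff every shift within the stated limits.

13 slots to fill and no one can take more than 4, so at least ⌈13/4⌉ = 4 technicians are needed.
No set of 4 technicians can cover every shift (each such set leaves at least one shift with no one available or exceeds a cap).
Fong, Leclerc, Farahani, Reyes, and Wu alone can cover everything: Fri morning→Fong+Reyes, Fri afternoon→Fong+Farahani, Fri evening→Fong, Sat morning→Farahani, Sat afternoon→Farahani, Sat evening→Leclerc+Wu, Sun morning→Reyes, Sun afternoon→Leclerc, Sun evening→Farahani+Reyes.

5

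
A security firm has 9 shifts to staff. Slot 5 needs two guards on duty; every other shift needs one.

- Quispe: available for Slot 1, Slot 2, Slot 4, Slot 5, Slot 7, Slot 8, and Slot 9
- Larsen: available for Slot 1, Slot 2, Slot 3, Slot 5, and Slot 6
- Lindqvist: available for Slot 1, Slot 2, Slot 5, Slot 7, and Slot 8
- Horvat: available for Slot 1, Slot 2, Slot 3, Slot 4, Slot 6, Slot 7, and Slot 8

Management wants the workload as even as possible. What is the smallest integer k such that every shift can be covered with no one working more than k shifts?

With 4 guards and 10 worker-slots to fill, someone must work at least ⌈10/4⌉ = 3 shifts, so k ≥ 3.
k = 3 works: Slot 1→Lindqvist, Slot 2→Horvat, Slot 3→Larsen, Slot 4→Quispe, Slot 5→Quispe+Larsen, Slot 6→Larsen, Slot 7→Lindqvist, Slot 8→Lindqvist, Slot 9→Quispe.
Loads: Quispe 3, Larsen 3, Lindqvist 3, Horvat 1 — all ≤ 3.

3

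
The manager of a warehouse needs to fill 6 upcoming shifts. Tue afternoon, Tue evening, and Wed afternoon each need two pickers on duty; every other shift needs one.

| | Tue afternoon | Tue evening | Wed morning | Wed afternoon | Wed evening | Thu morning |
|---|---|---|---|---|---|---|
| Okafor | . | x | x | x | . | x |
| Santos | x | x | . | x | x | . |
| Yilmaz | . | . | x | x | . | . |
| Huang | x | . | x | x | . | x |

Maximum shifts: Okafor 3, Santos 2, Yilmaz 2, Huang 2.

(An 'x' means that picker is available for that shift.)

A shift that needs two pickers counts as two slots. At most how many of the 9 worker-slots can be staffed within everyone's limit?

Total capacity across all pickers is 3+2+2+2 = 9, and 9 slots are needed, so at most 9 can be filled.
Shifts {Tue afternoon, Tue evening, Wed evening} need 5 slots but only Okafor, Santos, and Huang are available for them, supplying at most 4 — so at least 1 slot must go unfilled.
An assignment achieving 8: Tue afternoon→Santos+Huang, Tue evening→Okafor, Wed morning→Okafor, Wed afternoon→Yilmaz+Huang, Wed evening→Santos, Thu morning→Okafor.
Loads: Okafor 3/3, Santos 2/2, Yilmaz 1/2, Huang 2/2.

8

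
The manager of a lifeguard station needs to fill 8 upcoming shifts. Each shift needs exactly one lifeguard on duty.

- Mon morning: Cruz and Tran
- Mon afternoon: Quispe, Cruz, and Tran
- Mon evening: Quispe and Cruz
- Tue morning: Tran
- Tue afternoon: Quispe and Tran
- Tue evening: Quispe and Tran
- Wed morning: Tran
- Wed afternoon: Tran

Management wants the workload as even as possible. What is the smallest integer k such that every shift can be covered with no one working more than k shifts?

3

With 3 lifeguards and 8 worker-slots to fill, someone must work at least ⌈8/3⌉ = 3 shifts, so k ≥ 3.
k = 3 works: Mon morning→Cruz, Mon afternoon→Cruz, Mon evening→Quispe, Tue morning→Tran, Tue afternoon→Quispe, Tue evening→Quispe, Wed morning→Tran, Wed afternoon→Tran.
Loads: Quispe 3, Cruz 2, Tran 3 — all ≤ 3.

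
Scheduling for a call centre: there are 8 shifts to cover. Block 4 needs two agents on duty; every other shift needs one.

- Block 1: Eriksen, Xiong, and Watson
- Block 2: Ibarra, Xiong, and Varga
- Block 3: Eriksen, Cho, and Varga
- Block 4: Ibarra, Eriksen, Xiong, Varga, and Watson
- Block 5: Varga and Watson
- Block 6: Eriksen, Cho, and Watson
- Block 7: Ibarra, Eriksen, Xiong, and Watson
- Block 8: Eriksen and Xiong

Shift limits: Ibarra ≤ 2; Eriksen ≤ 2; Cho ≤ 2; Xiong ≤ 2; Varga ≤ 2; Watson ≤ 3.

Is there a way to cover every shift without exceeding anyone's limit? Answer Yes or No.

Yes

One valid schedule: Block 1→Eriksen, Block 2→Ibarra, Block 3→Cho, Block 4→Xiong+Varga, Block 5→Varga, Block 6→Cho, Block 7→Ibarra, Block 8→Eriksen.
Loads: Ibarra 2/2, Eriksen 2/2, Cho 2/2, Xiong 1/2, Varga 2/2, Watson 0/3 — all within limits.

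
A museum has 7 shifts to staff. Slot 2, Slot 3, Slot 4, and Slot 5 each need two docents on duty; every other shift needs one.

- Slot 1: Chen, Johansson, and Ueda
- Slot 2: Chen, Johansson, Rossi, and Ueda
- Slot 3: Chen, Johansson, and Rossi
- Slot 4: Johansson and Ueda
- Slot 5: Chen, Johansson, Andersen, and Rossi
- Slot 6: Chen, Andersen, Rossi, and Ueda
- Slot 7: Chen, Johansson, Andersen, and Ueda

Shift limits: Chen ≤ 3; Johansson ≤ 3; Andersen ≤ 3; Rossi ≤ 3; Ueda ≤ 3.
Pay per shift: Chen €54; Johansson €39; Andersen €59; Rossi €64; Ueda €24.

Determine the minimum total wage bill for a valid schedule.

Slot 4 can only be covered by Johansson and Ueda, so that assignment is forced.
Picking the cheapest available docent for each shift independently would cost €384, but that ignores the shift limits.
An optimal schedule: Slot 1→Ueda, Slot 2→Johansson+Chen, Slot 3→Johansson+Chen, Slot 4→Ueda+Johansson, Slot 5→Chen+Andersen, Slot 6→Ueda, Slot 7→Andersen.
Total: 24 + 39 + 54 + 39 + 54 + 24 + 39 + 54 + 59 + 24 + 59 = €469.

€469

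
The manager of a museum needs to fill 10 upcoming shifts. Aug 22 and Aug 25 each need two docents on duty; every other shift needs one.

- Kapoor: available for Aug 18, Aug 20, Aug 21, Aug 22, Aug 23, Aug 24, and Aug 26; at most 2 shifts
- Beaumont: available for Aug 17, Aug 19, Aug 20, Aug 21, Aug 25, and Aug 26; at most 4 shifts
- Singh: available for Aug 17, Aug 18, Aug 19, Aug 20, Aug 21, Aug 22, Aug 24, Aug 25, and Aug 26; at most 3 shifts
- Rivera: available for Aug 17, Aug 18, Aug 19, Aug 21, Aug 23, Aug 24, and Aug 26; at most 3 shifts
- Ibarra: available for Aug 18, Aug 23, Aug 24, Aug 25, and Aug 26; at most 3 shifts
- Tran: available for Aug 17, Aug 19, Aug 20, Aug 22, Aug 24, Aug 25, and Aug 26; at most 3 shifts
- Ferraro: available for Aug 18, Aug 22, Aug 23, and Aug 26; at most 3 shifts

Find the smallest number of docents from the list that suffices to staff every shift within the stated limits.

4

12 slots to fill and no one can take more than 4, so at least ⌈12/4⌉ = 3 docents are needed.
Any 3 docents together have capacity at most 4+3+3 = 10 < 12 slots, so 3 can never suffice.
Kapoor, Beaumont, Singh, and Rivera alone can cover everything: Aug 17→Beaumont, Aug 18→Singh, Aug 19→Beaumont, Aug 20→Beaumont, Aug 21→Rivera, Aug 22→Kapoor+Singh, Aug 23→Kapoor, Aug 24→Rivera, Aug 25→Beaumont+Singh, Aug 26→Rivera.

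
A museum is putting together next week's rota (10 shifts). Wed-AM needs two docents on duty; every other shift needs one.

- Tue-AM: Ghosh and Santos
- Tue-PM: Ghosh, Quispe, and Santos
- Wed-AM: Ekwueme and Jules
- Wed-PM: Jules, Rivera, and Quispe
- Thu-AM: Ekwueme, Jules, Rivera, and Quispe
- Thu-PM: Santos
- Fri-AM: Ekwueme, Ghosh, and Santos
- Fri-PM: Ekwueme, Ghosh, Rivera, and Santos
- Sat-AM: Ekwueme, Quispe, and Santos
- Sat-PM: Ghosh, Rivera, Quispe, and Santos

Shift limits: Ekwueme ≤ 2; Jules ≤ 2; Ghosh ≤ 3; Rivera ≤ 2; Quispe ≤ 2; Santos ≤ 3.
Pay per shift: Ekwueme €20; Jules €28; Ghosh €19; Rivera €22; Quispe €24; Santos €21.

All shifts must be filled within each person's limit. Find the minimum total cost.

Wed-AM can only be covered by Ekwueme and Jules, so that assignment is forced.
Thu-PM can only be covered by Santos, so that assignment is forced.
Picking the cheapest available docent for each shift independently would cost €226, but that ignores the shift limits.
An optimal schedule: Tue-AM→Ghosh, Tue-PM→Ghosh, Wed-AM→Ekwueme+Jules, Wed-PM→Rivera, Thu-AM→Rivera, Thu-PM→Santos, Fri-AM→Ghosh, Fri-PM→Santos, Sat-AM→Ekwueme, Sat-PM→Santos.
Total: 19 + 19 + 20 + 28 + 22 + 22 + 21 + 19 + 21 + 20 + 21 = €232.

€232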